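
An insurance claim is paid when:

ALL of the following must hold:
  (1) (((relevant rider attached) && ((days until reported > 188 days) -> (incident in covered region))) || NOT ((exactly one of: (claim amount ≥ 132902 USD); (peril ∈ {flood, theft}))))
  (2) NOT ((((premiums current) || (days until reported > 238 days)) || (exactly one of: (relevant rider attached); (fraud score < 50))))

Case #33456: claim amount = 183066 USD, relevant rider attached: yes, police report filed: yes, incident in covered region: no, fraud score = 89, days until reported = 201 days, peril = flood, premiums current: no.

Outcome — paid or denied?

Denied

Atomic conditions:
  relevant rider attached: yes → true
  days until reported > 188 days: 201 > 188 is true
  incident in covered region: no → false
  claim amount ≥ 132902 USD: 183066 ≥ 132902 is true
  peril ∈ {flood, theft}: flood is in the set → true
  premiums current: no → false
  days until reported > 238 days: 201 > 238 is false
  fraud score < 50: 89 < 50 is false
Combine:
[1.1.2] true → false = false
[1.1] true AND false = false
[1.2.1] exactly-one(true, true) = false
[1.2] NOT false = true
[1] false OR true = true
[2.1.1] false OR false = false
[2.1.2] exactly-one(true, false) = true
[2.1] false OR true = true
[2] NOT true = false
[root] true AND false = false
Overall: false → denied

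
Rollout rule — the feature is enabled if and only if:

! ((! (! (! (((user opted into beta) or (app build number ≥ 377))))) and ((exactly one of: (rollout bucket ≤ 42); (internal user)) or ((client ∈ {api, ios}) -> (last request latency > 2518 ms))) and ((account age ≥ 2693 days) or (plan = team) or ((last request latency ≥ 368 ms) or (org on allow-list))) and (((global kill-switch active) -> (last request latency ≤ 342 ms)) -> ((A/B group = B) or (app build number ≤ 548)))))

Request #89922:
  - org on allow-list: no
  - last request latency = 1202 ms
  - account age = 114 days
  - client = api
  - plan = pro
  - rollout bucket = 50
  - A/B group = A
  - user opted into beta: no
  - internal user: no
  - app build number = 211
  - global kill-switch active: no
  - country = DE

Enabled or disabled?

Atomic conditions:
  user opted into beta: no → false
  app build number ≥ 377: 211 ≥ 377 is false
  rollout bucket ≤ 42: 50 ≤ 42 is false
  internal user: no → false
  client ∈ {api, ios}: api is in the set → true
  last request latency > 2518 ms: 1202 > 2518 is false
  account age ≥ 2693 days: 114 ≥ 2693 is false
  plan = team: pro == team is false
  last request latency ≥ 368 ms: 1202 ≥ 368 is true
  org on allow-list: no → false
  global kill-switch active: no → false
  last request latency ≤ 342 ms: 1202 ≤ 342 is false
  A/B group = B: A == B is false
  app build number ≤ 548: 211 ≤ 548 is true
Combine:
[1.1.1.1.1] false OR false = false
[1.1.1.1] NOT false = true
[1.1.1] NOT true = false
[1.1] NOT false = true
[1.2.1] exactly-one(false, false) = false
[1.2.2] true → false = false
[1.2] false OR false = false
[1.3.3] true OR false = true
[1.3] false OR false OR true = true
[1.4.1] false → false (antecedent false ⇒ implication holds) = true
[1.4.2] false OR true = true
[1.4] true → true = true
[1] true AND false AND true AND true = false
[root] NOT false = true
Overall: true → enabled

Enabled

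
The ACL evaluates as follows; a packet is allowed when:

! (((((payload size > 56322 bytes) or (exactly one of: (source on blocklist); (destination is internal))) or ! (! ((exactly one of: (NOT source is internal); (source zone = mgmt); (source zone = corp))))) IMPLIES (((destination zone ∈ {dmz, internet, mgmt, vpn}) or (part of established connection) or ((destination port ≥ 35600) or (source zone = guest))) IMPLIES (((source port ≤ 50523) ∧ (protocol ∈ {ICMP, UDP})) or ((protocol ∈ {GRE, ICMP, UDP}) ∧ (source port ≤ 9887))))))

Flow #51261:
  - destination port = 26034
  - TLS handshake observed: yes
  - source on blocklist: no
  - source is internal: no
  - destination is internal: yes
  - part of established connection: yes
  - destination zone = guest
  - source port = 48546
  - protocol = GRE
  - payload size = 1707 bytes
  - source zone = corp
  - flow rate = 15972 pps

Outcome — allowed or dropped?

Atomic conditions:
  payload size > 56322 bytes: 1707 > 56322 is false
  source on blocklist: no → false
  destination is internal: yes → true
  NOT source is internal: no → true
  source zone = mgmt: corp == mgmt is false
  source zone = corp: corp == corp is true
  destination zone ∈ {dmz, internet, mgmt, vpn}: guest is not in the set → false
  part of established connection: yes → true
  destination port ≥ 35600: 26034 ≥ 35600 is false
  source zone = guest: corp == guest is false
  source port ≤ 50523: 48546 ≤ 50523 is true
  protocol ∈ {ICMP, UDP}: GRE is not in the set → false
  protocol ∈ {GRE, ICMP, UDP}: GRE is in the set → true
  source port ≤ 9887: 48546 ≤ 9887 is false
Combine:
[1.1.1.2] exactly-one(false, true) = true
[1.1.1] false OR true = true
[1.1.2.1.1] exactly-one(true, false, true) = false
[1.1.2.1] NOT false = true
[1.1.2] NOT true = false
[1.1] true OR false = true
[1.2.1.3] false OR false = false
[1.2.1] false OR true OR false = true
[1.2.2.1] true AND false = false
[1.2.2.2] true AND false = false
[1.2.2] false OR false = false
[1.2] true → false = false
[1] true → false = false
[root] NOT false = true
Overall: true → allowed

Allowed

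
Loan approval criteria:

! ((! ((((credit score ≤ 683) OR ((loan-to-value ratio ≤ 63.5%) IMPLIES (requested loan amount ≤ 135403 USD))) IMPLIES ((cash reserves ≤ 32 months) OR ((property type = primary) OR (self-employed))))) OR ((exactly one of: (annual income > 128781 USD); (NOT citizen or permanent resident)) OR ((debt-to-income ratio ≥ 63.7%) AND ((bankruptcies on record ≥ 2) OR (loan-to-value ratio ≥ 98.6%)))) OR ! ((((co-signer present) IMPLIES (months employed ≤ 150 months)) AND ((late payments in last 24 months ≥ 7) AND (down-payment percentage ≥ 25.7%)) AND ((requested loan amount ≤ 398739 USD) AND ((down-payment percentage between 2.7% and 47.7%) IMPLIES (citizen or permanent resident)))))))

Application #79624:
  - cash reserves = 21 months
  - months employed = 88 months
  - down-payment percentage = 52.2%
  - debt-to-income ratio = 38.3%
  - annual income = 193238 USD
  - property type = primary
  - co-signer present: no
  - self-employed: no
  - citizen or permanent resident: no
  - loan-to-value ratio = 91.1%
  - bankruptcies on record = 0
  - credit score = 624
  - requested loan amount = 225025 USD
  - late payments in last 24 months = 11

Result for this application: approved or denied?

Approved

Atomic conditions:
  credit score ≤ 683: 624 ≤ 683 is true
  loan-to-value ratio ≤ 63.5%: 91.1 ≤ 63.5 is false
  requested loan amount ≤ 135403 USD: 225025 ≤ 135403 is false
  cash reserves ≤ 32 months: 21 ≤ 32 is true
  property type = primary: primary == primary is true
  self-employed: no → false
  annual income > 128781 USD: 193238 > 128781 is true
  NOT citizen or permanent resident: no → true
  debt-to-income ratio ≥ 63.7%: 38.3 ≥ 63.7 is false
  bankruptcies on record ≥ 2: 0 ≥ 2 is false
  loan-to-value ratio ≥ 98.6%: 91.1 ≥ 98.6 is false
  co-signer present: no → false
  months employed ≤ 150 months: 88 ≤ 150 is true
  late payments in last 24 months ≥ 7: 11 ≥ 7 is true
  down-payment percentage ≥ 25.7%: 52.2 ≥ 25.7 is true
  requested loan amount ≤ 398739 USD: 225025 ≤ 398739 is true
  down-payment percentage between 2.7% and 47.7%: 52.2 in [2.7, 47.7] is false
  citizen or permanent resident: no → false
Combine:
[1.1.1.1.2] false → false (antecedent false ⇒ implication holds) = true
[1.1.1.1] true OR true = true
[1.1.1.2.2] true OR false = true
[1.1.1.2] true OR true = true
[1.1.1] true → true = true
[1.1] NOT true = false
[1.2.1] exactly-one(true, true) = false
[1.2.2.2] false OR false = false
[1.2.2] false AND false = false
[1.2] false OR false = false
[1.3.1.1] false → true (antecedent false ⇒ implication holds) = true
[1.3.1.2] true AND true = true
[1.3.1.3.2] false → false (antecedent false ⇒ implication holds) = true
[1.3.1.3] true AND true = true
[1.3.1] true AND true AND true = true
[1.3] NOT true = false
[1] false OR false OR false = false
[root] NOT false = true
Overall: true → approved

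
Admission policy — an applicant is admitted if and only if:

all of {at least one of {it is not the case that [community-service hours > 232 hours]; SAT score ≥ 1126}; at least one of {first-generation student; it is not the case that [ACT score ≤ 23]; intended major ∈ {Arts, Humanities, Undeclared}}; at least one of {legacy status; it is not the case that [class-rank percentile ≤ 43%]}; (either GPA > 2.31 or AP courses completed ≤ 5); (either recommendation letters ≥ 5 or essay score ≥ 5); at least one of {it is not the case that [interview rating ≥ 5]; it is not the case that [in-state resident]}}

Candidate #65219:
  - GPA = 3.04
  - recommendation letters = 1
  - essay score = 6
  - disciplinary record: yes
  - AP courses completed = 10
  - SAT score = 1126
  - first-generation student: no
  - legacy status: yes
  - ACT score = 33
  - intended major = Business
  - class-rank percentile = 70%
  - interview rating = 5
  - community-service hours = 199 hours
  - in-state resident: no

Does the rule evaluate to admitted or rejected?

Admitted

Atomic conditions:
  community-service hours > 232 hours: 199 > 232 is false
  SAT score ≥ 1126: 1126 ≥ 1126 is true
  first-generation student: no → false
  ACT score ≤ 23: 33 ≤ 23 is false
  intended major ∈ {Arts, Humanities, Undeclared}: Business is not in the set → false
  legacy status: yes → true
  class-rank percentile ≤ 43%: 70 ≤ 43 is false
  GPA > 2.31: 3.04 > 2.31 is true
  AP courses completed ≤ 5: 10 ≤ 5 is false
  recommendation letters ≥ 5: 1 ≥ 5 is false
  essay score ≥ 5: 6 ≥ 5 is true
  interview rating ≥ 5: 5 ≥ 5 is true
  in-state resident: no → false
Combine:
[1.1] NOT false = true
[1] true OR true = true
[2.2] NOT false = true
[2] false OR true OR false = true
[3.2] NOT false = true
[3] true OR true = true
[4] true OR false = true
[5] false OR true = true
[6.1] NOT true = false
[6.2] NOT false = true
[6] false OR true = true
[root] true AND true AND true AND true AND true AND true = true
Overall: true → admitted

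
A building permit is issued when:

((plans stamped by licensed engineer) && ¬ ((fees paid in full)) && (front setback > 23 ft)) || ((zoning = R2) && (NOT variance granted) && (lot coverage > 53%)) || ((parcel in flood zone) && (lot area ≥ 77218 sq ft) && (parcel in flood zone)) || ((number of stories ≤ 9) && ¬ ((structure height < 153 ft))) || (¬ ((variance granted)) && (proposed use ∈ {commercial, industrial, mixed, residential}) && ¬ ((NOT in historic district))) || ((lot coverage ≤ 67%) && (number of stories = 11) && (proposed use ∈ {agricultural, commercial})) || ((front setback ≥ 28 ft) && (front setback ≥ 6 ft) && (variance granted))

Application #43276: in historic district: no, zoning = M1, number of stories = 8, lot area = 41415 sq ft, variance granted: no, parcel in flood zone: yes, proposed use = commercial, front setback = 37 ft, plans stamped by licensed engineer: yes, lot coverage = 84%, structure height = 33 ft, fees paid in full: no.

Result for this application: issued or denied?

Atomic conditions:
  plans stamped by licensed engineer: yes → true
  fees paid in full: no → false
  front setback > 23 ft: 37 > 23 is true
  zoning = R2: M1 == R2 is false
  NOT variance granted: no → true
  lot coverage > 53%: 84 > 53 is true
  parcel in flood zone: yes → true
  lot area ≥ 77218 sq ft: 41415 ≥ 77218 is false
  number of stories ≤ 9: 8 ≤ 9 is true
  structure height < 153 ft: 33 < 153 is true
  variance granted: no → false
  proposed use ∈ {commercial, industrial, mixed, residential}: commercial is in the set → true
  NOT in historic district: no → true
  lot coverage ≤ 67%: 84 ≤ 67 is false
  number of stories = 11: 8 == 11 is false
  proposed use ∈ {agricultural, commercial}: commercial is in the set → true
  front setback ≥ 28 ft: 37 ≥ 28 is true
  front setback ≥ 6 ft: 37 ≥ 6 is true
Combine:
[1.2] NOT false = true
[1] true AND true AND true = true
[2] false AND true AND true = false
[3] true AND false AND true = false
[4.2] NOT true = false
[4] true AND false = false
[5.1] NOT false = true
[5.3] NOT true = false
[5] true AND true AND false = false
[6] false AND false AND true = false
[7] true AND true AND false = false
[root] true OR false OR false OR false OR false OR false OR false = true
Overall: true → issued

Issued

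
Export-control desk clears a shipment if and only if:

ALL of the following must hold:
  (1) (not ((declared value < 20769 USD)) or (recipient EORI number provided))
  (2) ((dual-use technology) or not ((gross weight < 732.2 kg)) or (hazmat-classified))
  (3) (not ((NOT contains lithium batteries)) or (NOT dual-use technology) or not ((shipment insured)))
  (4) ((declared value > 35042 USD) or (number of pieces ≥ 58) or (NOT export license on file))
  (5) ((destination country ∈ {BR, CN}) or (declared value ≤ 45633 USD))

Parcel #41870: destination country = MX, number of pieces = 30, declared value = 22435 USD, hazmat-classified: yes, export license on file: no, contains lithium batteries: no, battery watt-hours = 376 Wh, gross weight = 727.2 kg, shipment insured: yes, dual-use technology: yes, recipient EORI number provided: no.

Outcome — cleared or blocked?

Blocked

Atomic conditions:
  declared value < 20769 USD: 22435 < 20769 is false
  recipient EORI number provided: no → false
  dual-use technology: yes → true
  gross weight < 732.2 kg: 727.2 < 732.2 is true
  hazmat-classified: yes → true
  NOT contains lithium batteries: no → true
  NOT dual-use technology: yes → false
  shipment insured: yes → true
  declared value > 35042 USD: 22435 > 35042 is false
  number of pieces ≥ 58: 30 ≥ 58 is false
  NOT export license on file: no → true
  destination country ∈ {BR, CN}: MX is not in the set → false
  declared value ≤ 45633 USD: 22435 ≤ 45633 is true
Combine:
[1.1] NOT false = true
[1] true OR false = true
[2.2] NOT true = false
[2] true OR false OR true = true
[3.1] NOT true = false
[3.3] NOT true = false
[3] false OR false OR false = false
[4] false OR false OR true = true
[5] false OR true = true
[root] true AND true AND false AND true AND true = false
Overall: false → blocked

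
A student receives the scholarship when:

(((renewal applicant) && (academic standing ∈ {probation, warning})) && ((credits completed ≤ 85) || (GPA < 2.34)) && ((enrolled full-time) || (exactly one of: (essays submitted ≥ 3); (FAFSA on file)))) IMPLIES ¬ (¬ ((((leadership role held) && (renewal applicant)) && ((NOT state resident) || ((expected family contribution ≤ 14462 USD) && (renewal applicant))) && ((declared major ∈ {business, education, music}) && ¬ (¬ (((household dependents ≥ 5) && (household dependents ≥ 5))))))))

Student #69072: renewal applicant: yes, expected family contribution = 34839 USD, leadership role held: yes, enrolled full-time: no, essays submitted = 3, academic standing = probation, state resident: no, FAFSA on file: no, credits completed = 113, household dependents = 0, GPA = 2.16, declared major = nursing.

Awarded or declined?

Atomic conditions:
  renewal applicant: yes → true
  academic standing ∈ {probation, warning}: probation is in the set → true
  credits completed ≤ 85: 113 ≤ 85 is false
  GPA < 2.34: 2.16 < 2.34 is true
  enrolled full-time: no → false
  essays submitted ≥ 3: 3 ≥ 3 is true
  FAFSA on file: no → false
  leadership role held: yes → true
  NOT state resident: no → true
  expected family contribution ≤ 14462 USD: 34839 ≤ 14462 is false
  declared major ∈ {business, education, music}: nursing is not in the set → false
  household dependents ≥ 5: 0 ≥ 5 is false
Combine:
[1.1] true AND true = true
[1.2] false OR true = true
[1.3.2] exactly-one(true, false) = true
[1.3] false OR true = true
[1] true AND true AND true = true
[2.1.1.1] true AND true = true
[2.1.1.2.2] false AND true = false
[2.1.1.2] true OR false = true
[2.1.1.3.2.1.1] false AND false = false
[2.1.1.3.2.1] NOT false = true
[2.1.1.3.2] NOT true = false
[2.1.1.3] false AND false = false
[2.1.1] true AND true AND false = false
[2.1] NOT false = true
[2] NOT true = false
[root] true → false = false
Overall: false → declined

Declined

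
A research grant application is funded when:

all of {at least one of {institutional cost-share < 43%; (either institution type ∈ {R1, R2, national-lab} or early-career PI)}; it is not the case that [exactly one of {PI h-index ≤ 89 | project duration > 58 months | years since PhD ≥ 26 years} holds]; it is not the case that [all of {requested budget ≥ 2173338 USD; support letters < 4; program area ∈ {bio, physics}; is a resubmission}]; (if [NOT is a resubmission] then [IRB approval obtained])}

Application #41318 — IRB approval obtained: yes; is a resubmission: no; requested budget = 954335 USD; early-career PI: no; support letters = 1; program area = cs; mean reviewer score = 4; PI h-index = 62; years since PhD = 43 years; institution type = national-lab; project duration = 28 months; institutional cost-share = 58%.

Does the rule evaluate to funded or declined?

Funded

Atomic conditions:
  institutional cost-share < 43%: 58 < 43 is false
  institution type ∈ {R1, R2, national-lab}: national-lab is in the set → true
  early-career PI: no → false
  PI h-index ≤ 89: 62 ≤ 89 is true
  project duration > 58 months: 28 > 58 is false
  years since PhD ≥ 26 years: 43 ≥ 26 is true
  requested budget ≥ 2173338 USD: 954335 ≥ 2173338 is false
  support letters < 4: 1 < 4 is true
  program area ∈ {bio, physics}: cs is not in the set → false
  is a resubmission: no → false
  NOT is a resubmission: no → true
  IRB approval obtained: yes → true
Combine:
[1.2] true OR false = true
[1] false OR true = true
[2.1] exactly-one(true, false, true) = false
[2] NOT false = true
[3.1] false AND true AND false AND false = false
[3] NOT false = true
[4] true → true = true
[root] true AND true AND true AND true = true
Overall: true → funded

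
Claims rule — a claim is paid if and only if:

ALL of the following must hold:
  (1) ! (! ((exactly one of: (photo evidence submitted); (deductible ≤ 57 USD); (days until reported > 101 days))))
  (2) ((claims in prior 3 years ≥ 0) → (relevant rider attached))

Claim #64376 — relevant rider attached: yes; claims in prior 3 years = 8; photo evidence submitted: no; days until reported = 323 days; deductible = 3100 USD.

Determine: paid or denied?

Atomic conditions:
  photo evidence submitted: no → false
  deductible ≤ 57 USD: 3100 ≤ 57 is false
  days until reported > 101 days: 323 > 101 is true
  claims in prior 3 years ≥ 0: 8 ≥ 0 is true
  relevant rider attached: yes → true
Combine:
[1.1.1] exactly-one(false, false, true) = true
[1.1] NOT true = false
[1] NOT false = true
[2] true → true = true
[root] true AND true = true
Overall: true → paid

Paid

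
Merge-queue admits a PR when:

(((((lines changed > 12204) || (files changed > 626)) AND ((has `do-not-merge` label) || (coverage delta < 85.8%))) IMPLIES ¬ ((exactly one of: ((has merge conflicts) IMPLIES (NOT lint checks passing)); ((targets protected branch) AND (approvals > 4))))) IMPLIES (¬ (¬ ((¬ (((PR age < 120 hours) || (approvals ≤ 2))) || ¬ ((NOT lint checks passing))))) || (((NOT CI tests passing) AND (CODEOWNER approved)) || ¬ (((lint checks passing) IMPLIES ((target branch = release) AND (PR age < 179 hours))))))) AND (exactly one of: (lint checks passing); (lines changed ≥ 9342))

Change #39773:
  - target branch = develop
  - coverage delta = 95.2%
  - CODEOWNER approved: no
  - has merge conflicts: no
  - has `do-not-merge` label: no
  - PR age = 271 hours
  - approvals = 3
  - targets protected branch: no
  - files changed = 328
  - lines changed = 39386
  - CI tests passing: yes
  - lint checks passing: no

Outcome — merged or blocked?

Atomic conditions:
  lines changed > 12204: 39386 > 12204 is true
  files changed > 626: 328 > 626 is false
  has `do-not-merge` label: no → false
  coverage delta < 85.8%: 95.2 < 85.8 is false
  has merge conflicts: no → false
  NOT lint checks passing: no → true
  targets protected branch: no → false
  approvals > 4: 3 > 4 is false
  PR age < 120 hours: 271 < 120 is false
  approvals ≤ 2: 3 ≤ 2 is false
  NOT CI tests passing: yes → false
  CODEOWNER approved: no → false
  lint checks passing: no → false
  target branch = release: develop == release is false
  PR age < 179 hours: 271 < 179 is false
  lines changed ≥ 9342: 39386 ≥ 9342 is true
Combine:
[1.1.1.1] true OR false = true
[1.1.1.2] false OR false = false
[1.1.1] true AND false = false
[1.1.2.1.1] false → true (antecedent false ⇒ implication holds) = true
[1.1.2.1.2] false AND false = false
[1.1.2.1] exactly-one(true, false) = true
[1.1.2] NOT true = false
[1.1] false → false (antecedent false ⇒ implication holds) = true
[1.2.1.1.1.1.1] false OR false = false
[1.2.1.1.1.1] NOT false = true
[1.2.1.1.1.2] NOT true = false
[1.2.1.1.1] true OR false = true
[1.2.1.1] NOT true = false
[1.2.1] NOT false = true
[1.2.2.1] false AND false = false
[1.2.2.2.1.2] false AND false = false
[1.2.2.2.1] false → false (antecedent false ⇒ implication holds) = true
[1.2.2.2] NOT true = false
[1.2.2] false OR false = false
[1.2] true OR false = true
[1] true → true = true
[2] exactly-one(false, true) = true
[root] true AND true = true
Overall: true → merged

Merged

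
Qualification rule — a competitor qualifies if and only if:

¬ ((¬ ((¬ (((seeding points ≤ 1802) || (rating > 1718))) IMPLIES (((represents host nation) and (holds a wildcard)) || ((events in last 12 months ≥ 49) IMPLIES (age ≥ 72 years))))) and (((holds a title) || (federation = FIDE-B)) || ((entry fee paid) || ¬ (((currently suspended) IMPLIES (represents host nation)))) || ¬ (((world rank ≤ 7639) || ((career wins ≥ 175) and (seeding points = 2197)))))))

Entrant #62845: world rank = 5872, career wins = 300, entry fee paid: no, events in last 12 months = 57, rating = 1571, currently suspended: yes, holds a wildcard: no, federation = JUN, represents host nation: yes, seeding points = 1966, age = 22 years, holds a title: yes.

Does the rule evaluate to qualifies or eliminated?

Eliminated

Atomic conditions:
  seeding points ≤ 1802: 1966 ≤ 1802 is false
  rating > 1718: 1571 > 1718 is false
  represents host nation: yes → true
  holds a wildcard: no → false
  events in last 12 months ≥ 49: 57 ≥ 49 is true
  age ≥ 72 years: 22 ≥ 72 is false
  holds a title: yes → true
  federation = FIDE-B: JUN == FIDE-B is false
  entry fee paid: no → false
  currently suspended: yes → true
  world rank ≤ 7639: 5872 ≤ 7639 is true
  career wins ≥ 175: 300 ≥ 175 is true
  seeding points = 2197: 1966 == 2197 is false
Combine:
[1.1.1.1.1] false OR false = false
[1.1.1.1] NOT false = true
[1.1.1.2.1] true AND false = false
[1.1.1.2.2] true → false = false
[1.1.1.2] false OR false = false
[1.1.1] true → false = false
[1.1] NOT false = true
[1.2.1] true OR false = true
[1.2.2.2.1] true → true = true
[1.2.2.2] NOT true = false
[1.2.2] false OR false = false
[1.2.3.1.2] true AND false = false
[1.2.3.1] true OR false = true
[1.2.3] NOT true = false
[1.2] true OR false OR false = true
[1] true AND true = true
[root] NOT true = false
Overall: false → eliminated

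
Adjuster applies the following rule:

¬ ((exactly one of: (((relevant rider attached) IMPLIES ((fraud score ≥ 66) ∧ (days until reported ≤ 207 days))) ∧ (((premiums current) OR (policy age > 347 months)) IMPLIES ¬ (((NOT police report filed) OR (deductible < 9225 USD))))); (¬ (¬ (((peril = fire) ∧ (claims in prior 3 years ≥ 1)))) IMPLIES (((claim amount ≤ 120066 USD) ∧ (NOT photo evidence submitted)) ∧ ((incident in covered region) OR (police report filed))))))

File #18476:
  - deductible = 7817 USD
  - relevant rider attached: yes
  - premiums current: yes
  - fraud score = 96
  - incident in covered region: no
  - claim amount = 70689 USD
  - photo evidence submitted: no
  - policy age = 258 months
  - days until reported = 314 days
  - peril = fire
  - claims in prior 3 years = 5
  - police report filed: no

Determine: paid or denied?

Paid

Atomic conditions:
  relevant rider attached: yes → true
  fraud score ≥ 66: 96 ≥ 66 is true
  days until reported ≤ 207 days: 314 ≤ 207 is false
  premiums current: yes → true
  policy age > 347 months: 258 > 347 is false
  NOT police report filed: no → true
  deductible < 9225 USD: 7817 < 9225 is true
  peril = fire: fire == fire is true
  claims in prior 3 years ≥ 1: 5 ≥ 1 is true
  claim amount ≤ 120066 USD: 70689 ≤ 120066 is true
  NOT photo evidence submitted: no → true
  incident in covered region: no → false
  police report filed: no → false
Combine:
[1.1.1.2] true AND false = false
[1.1.1] true → false = false
[1.1.2.1] true OR false = true
[1.1.2.2.1] true OR true = true
[1.1.2.2] NOT true = false
[1.1.2] true → false = false
[1.1] false AND false = false
[1.2.1.1.1] true AND true = true
[1.2.1.1] NOT true = false
[1.2.1] NOT false = true
[1.2.2.1] true AND true = true
[1.2.2.2] false OR false = false
[1.2.2] true AND false = false
[1.2] true → false = false
[1] exactly-one(false, false) = false
[root] NOT false = true
Overall: true → paid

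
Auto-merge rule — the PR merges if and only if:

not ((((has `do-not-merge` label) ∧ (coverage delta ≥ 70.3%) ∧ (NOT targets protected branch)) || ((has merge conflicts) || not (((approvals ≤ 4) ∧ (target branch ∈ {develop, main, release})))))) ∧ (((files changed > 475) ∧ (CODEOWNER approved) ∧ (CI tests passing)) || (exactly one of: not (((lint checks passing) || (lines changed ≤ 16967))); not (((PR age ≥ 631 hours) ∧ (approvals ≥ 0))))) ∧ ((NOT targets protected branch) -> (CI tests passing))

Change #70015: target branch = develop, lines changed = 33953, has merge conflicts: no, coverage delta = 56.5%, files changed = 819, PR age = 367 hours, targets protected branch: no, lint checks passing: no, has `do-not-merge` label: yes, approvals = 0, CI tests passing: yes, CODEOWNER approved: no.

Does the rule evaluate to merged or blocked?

Blocked

Atomic conditions:
  has `do-not-merge` label: yes → true
  coverage delta ≥ 70.3%: 56.5 ≥ 70.3 is false
  NOT targets protected branch: no → true
  has merge conflicts: no → false
  approvals ≤ 4: 0 ≤ 4 is true
  target branch ∈ {develop, main, release}: develop is in the set → true
  files changed > 475: 819 > 475 is true
  CODEOWNER approved: no → false
  CI tests passing: yes → true
  lint checks passing: no → false
  lines changed ≤ 16967: 33953 ≤ 16967 is false
  PR age ≥ 631 hours: 367 ≥ 631 is false
  approvals ≥ 0: 0 ≥ 0 is true
Combine:
[1.1.1] true AND false AND true = false
[1.1.2.2.1] true AND true = true
[1.1.2.2] NOT true = false
[1.1.2] false OR false = false
[1.1] false OR false = false
[1] NOT false = true
[2.1] true AND false AND true = false
[2.2.1.1] false OR false = false
[2.2.1] NOT false = true
[2.2.2.1] false AND true = false
[2.2.2] NOT false = true
[2.2] exactly-one(true, true) = false
[2] false OR false = false
[3] true → true = true
[root] true AND false AND true = false
Overall: false → blocked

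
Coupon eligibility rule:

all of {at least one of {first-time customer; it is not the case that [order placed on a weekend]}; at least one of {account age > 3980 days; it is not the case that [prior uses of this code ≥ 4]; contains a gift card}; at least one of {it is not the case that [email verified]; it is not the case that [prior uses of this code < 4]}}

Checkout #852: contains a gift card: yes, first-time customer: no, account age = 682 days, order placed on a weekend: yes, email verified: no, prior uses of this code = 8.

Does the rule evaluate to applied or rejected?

Rejected

Atomic conditions:
  first-time customer: no → false
  order placed on a weekend: yes → true
  account age > 3980 days: 682 > 3980 is false
  prior uses of this code ≥ 4: 8 ≥ 4 is true
  contains a gift card: yes → true
  email verified: no → false
  prior uses of this code < 4: 8 < 4 is false
Combine:
[1.2] NOT true = false
[1] false OR false = false
[2.2] NOT true = false
[2] false OR false OR true = true
[3.1] NOT false = true
[3.2] NOT false = true
[3] true OR true = true
[root] false AND true AND true = false
Overall: false → rejected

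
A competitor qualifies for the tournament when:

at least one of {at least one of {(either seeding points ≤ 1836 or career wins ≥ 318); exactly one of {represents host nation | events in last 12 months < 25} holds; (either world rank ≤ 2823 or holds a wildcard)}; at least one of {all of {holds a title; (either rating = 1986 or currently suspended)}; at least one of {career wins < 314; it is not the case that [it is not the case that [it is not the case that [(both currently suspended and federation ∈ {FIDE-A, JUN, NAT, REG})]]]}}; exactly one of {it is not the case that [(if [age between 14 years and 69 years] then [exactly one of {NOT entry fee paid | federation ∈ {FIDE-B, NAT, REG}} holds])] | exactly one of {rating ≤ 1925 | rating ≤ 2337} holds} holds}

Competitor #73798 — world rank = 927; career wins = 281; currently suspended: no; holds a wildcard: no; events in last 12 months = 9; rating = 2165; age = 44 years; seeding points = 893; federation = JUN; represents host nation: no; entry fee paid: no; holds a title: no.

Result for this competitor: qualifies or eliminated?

Atomic conditions:
  seeding points ≤ 1836: 893 ≤ 1836 is true
  career wins ≥ 318: 281 ≥ 318 is false
  represents host nation: no → false
  events in last 12 months < 25: 9 < 25 is true
  world rank ≤ 2823: 927 ≤ 2823 is true
  holds a wildcard: no → false
  holds a title: no → false
  rating = 1986: 2165 == 1986 is false
  currently suspended: no → false
  career wins < 314: 281 < 314 is true
  federation ∈ {FIDE-A, JUN, NAT, REG}: JUN is in the set → true
  age between 14 years and 69 years: 44 in [14, 69] is true
  NOT entry fee paid: no → true
  federation ∈ {FIDE-B, NAT, REG}: JUN is not in the set → false
  rating ≤ 1925: 2165 ≤ 1925 is false
  rating ≤ 2337: 2165 ≤ 2337 is true
Combine:
[1.1] true OR false = true
[1.2] exactly-one(false, true) = true
[1.3] true OR false = true
[1] true OR true OR true = true
[2.1.2] false OR false = false
[2.1] false AND false = false
[2.2.2.1.1.1] false AND true = false
[2.2.2.1.1] NOT false = true
[2.2.2.1] NOT true = false
[2.2.2] NOT false = true
[2.2] true OR true = true
[2] false OR true = true
[3.1.1.2] exactly-one(true, false) = true
[3.1.1] true → true = true
[3.1] NOT true = false
[3.2] exactly-one(false, true) = true
[3] exactly-one(false, true) = true
[root] true OR true OR true = true
Overall: true → qualifies

Qualifies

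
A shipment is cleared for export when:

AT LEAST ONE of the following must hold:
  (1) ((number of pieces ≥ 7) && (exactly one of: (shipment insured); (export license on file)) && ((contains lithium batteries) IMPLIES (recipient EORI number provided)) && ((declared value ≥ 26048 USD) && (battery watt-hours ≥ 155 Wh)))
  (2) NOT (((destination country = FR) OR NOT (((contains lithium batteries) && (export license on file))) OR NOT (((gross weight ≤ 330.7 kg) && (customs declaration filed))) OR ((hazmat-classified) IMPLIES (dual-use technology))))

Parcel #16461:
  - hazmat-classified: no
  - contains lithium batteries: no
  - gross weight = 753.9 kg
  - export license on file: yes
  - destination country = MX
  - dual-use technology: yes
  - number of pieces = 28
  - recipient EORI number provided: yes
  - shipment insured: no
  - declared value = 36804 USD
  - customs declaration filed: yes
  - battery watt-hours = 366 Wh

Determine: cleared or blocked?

Cleared

Atomic conditions:
  number of pieces ≥ 7: 28 ≥ 7 is true
  shipment insured: no → false
  export license on file: yes → true
  contains lithium batteries: no → false
  recipient EORI number provided: yes → true
  declared value ≥ 26048 USD: 36804 ≥ 26048 is true
  battery watt-hours ≥ 155 Wh: 366 ≥ 155 is true
  destination country = FR: MX == FR is false
  gross weight ≤ 330.7 kg: 753.9 ≤ 330.7 is false
  customs declaration filed: yes → true
  hazmat-classified: no → false
  dual-use technology: yes → true
Combine:
[1.2] exactly-one(false, true) = true
[1.3] false → true (antecedent false ⇒ implication holds) = true
[1.4] true AND true = true
[1] true AND true AND true AND true = true
[2.1.2.1] false AND true = false
[2.1.2] NOT false = true
[2.1.3.1] false AND true = false
[2.1.3] NOT false = true
[2.1.4] false → true (antecedent false ⇒ implication holds) = true
[2.1] false OR true OR true OR true = true
[2] NOT true = false
[root] true OR false = true
Overall: true → cleared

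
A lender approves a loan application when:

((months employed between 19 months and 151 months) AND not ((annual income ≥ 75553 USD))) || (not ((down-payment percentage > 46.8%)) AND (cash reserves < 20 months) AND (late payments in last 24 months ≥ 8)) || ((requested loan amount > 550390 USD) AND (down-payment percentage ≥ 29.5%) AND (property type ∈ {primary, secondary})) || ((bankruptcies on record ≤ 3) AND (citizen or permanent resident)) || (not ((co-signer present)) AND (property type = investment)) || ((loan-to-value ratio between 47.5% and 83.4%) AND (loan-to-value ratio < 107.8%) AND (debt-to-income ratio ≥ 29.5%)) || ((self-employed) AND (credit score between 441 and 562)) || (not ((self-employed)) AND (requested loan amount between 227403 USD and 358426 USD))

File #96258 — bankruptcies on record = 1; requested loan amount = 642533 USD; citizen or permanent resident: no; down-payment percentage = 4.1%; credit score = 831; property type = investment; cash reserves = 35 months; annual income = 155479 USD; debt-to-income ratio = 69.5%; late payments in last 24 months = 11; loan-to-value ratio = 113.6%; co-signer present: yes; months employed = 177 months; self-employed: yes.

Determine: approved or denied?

Atomic conditions:
  months employed between 19 months and 151 months: 177 in [19, 151] is false
  annual income ≥ 75553 USD: 155479 ≥ 75553 is true
  down-payment percentage > 46.8%: 4.1 > 46.8 is false
  cash reserves < 20 months: 35 < 20 is false
  late payments in last 24 months ≥ 8: 11 ≥ 8 is true
  requested loan amount > 550390 USD: 642533 > 550390 is true
  down-payment percentage ≥ 29.5%: 4.1 ≥ 29.5 is false
  property type ∈ {primary, secondary}: investment is not in the set → false
  bankruptcies on record ≤ 3: 1 ≤ 3 is true
  citizen or permanent resident: no → false
  co-signer present: yes → true
  property type = investment: investment == investment is true
  loan-to-value ratio between 47.5% and 83.4%: 113.6 in [47.5, 83.4] is false
  loan-to-value ratio < 107.8%: 113.6 < 107.8 is false
  debt-to-income ratio ≥ 29.5%: 69.5 ≥ 29.5 is true
  self-employed: yes → true
  credit score between 441 and 562: 831 in [441, 562] is false
  requested loan amount between 227403 USD and 358426 USD: 642533 in [227403, 358426] is false
Combine:
[1.2] NOT true = false
[1] false AND false = false
[2.1] NOT false = true
[2] true AND false AND true = false
[3] true AND false AND false = false
[4] true AND false = false
[5.1] NOT true = false
[5] false AND true = false
[6] false AND false AND true = false
[7] true AND false = false
[8.1] NOT true = false
[8] false AND false = false
[root] false OR false OR false OR false OR false OR false OR false OR false = false
Overall: false → denied

Denied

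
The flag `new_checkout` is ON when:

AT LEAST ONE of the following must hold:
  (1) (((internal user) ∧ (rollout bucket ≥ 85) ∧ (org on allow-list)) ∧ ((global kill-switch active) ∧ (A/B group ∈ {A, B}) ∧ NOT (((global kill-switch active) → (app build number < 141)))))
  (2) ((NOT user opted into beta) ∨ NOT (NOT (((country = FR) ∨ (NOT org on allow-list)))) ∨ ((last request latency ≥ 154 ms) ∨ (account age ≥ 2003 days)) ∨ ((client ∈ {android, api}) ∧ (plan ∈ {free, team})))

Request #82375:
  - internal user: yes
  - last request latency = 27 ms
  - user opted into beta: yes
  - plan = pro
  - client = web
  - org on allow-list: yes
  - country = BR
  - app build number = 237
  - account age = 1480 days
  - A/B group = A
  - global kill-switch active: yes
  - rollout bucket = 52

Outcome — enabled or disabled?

Atomic conditions:
  internal user: yes → true
  rollout bucket ≥ 85: 52 ≥ 85 is false
  org on allow-list: yes → true
  global kill-switch active: yes → true
  A/B group ∈ {A, B}: A is in the set → true
  app build number < 141: 237 < 141 is false
  NOT user opted into beta: yes → false
  country = FR: BR == FR is false
  NOT org on allow-list: yes → false
  last request latency ≥ 154 ms: 27 ≥ 154 is false
  account age ≥ 2003 days: 1480 ≥ 2003 is false
  client ∈ {android, api}: web is not in the set → false
  plan ∈ {free, team}: pro is not in the set → false
Combine:
[1.1] true AND false AND true = false
[1.2.3.1] true → false = false
[1.2.3] NOT false = true
[1.2] true AND true AND true = true
[1] false AND true = false
[2.2.1.1] false OR false = false
[2.2.1] NOT false = true
[2.2] NOT true = false
[2.3] false OR false = false
[2.4] false AND false = false
[2] false OR false OR false OR false = false
[root] false OR false = false
Overall: false → disabled

Disabled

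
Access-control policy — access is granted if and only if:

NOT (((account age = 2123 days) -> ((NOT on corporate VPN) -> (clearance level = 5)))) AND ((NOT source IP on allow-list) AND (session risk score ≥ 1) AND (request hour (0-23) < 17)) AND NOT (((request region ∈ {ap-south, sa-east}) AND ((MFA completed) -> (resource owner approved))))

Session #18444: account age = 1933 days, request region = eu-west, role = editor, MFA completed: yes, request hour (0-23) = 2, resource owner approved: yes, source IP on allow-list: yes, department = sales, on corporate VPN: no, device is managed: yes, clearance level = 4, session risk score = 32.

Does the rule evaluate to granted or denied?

Denied

Atomic conditions:
  account age = 2123 days: 1933 == 2123 is false
  NOT on corporate VPN: no → true
  clearance level = 5: 4 == 5 is false
  NOT source IP on allow-list: yes → false
  session risk score ≥ 1: 32 ≥ 1 is true
  request hour (0-23) < 17: 2 < 17 is true
  request region ∈ {ap-south, sa-east}: eu-west is not in the set → false
  MFA completed: yes → true
  resource owner approved: yes → true
Combine:
[1.1.2] true → false = false
[1.1] false → false (antecedent false ⇒ implication holds) = true
[1] NOT true = false
[2] false AND true AND true = false
[3.1.2] true → true = true
[3.1] false AND true = false
[3] NOT false = true
[root] false AND false AND true = false
Overall: false → denied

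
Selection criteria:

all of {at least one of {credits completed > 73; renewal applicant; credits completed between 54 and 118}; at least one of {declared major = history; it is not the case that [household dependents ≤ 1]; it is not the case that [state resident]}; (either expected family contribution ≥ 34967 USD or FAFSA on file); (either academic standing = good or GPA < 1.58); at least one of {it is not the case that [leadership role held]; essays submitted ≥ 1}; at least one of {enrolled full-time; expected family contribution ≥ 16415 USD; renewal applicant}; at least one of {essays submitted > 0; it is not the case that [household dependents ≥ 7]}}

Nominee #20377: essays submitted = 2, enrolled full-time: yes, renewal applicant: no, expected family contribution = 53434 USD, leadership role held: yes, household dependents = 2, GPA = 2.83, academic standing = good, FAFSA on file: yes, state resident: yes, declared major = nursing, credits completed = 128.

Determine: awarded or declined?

Atomic conditions:
  credits completed > 73: 128 > 73 is true
  renewal applicant: no → false
  credits completed between 54 and 118: 128 in [54, 118] is false
  declared major = history: nursing == history is false
  household dependents ≤ 1: 2 ≤ 1 is false
  state resident: yes → true
  expected family contribution ≥ 34967 USD: 53434 ≥ 34967 is true
  FAFSA on file: yes → true
  academic standing = good: good == good is true
  GPA < 1.58: 2.83 < 1.58 is false
  leadership role held: yes → true
  essays submitted ≥ 1: 2 ≥ 1 is true
  enrolled full-time: yes → true
  expected family contribution ≥ 16415 USD: 53434 ≥ 16415 is true
  essays submitted > 0: 2 > 0 is true
  household dependents ≥ 7: 2 ≥ 7 is false
Combine:
[1] true OR false OR false = true
[2.2] NOT false = true
[2.3] NOT true = false
[2] false OR true OR false = true
[3] true OR true = true
[4] true OR false = true
[5.1] NOT true = false
[5] false OR true = true
[6] true OR true OR false = true
[7.2] NOT false = true
[7] true OR true = true
[root] true AND true AND true AND true AND true AND true AND true = true
Overall: true → awarded

Awarded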